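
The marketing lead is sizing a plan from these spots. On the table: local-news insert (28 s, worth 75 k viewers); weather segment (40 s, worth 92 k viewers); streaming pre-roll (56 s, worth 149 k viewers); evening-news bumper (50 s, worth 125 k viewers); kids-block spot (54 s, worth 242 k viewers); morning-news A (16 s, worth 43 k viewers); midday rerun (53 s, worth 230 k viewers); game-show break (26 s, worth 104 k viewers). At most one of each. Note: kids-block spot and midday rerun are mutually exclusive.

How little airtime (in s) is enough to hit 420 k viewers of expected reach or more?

Need the lightest bundle worth ≥ 420.
Taking local-news insert + kids-block spot + game-show break gives 421 (≥ 420) for 108 s.
Below 108 s the best achievable stays under 420.

108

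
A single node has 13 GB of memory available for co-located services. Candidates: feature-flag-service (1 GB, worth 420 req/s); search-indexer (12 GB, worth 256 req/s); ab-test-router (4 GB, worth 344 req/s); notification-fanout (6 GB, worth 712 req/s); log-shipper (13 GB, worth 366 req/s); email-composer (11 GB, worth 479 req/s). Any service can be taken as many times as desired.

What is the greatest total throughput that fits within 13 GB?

The ratio ordering already packs tightly: 13×feature-flag-service, 13 GB, 5460.

5460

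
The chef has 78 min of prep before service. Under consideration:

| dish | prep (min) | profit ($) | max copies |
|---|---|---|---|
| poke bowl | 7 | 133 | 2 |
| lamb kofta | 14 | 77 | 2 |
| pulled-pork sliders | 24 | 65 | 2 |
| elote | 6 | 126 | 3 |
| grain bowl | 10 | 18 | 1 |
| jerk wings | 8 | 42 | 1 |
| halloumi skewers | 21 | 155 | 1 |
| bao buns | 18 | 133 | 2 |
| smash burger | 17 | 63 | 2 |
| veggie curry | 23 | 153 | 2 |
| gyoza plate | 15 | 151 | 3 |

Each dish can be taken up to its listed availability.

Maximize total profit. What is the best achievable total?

1097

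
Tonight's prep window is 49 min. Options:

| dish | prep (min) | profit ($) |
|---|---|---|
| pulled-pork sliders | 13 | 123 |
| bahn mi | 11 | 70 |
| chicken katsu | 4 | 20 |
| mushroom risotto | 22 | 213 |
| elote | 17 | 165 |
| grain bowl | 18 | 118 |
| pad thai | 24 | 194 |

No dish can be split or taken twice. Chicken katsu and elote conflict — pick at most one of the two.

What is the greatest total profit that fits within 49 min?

407

Best packing: mushroom risotto + pad thai — 46 min, 407 total.
Runner-up pulled-pork sliders + bahn mi + mushroom risotto tops out at 406.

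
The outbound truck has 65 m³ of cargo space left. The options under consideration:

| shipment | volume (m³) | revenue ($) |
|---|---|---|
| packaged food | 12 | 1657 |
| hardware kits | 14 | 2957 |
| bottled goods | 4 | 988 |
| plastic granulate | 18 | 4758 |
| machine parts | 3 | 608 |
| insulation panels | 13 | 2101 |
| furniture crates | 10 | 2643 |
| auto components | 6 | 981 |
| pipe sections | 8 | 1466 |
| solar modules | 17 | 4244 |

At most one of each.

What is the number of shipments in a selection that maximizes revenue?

The maximum revenue within 65 m³ is 15590.
hardware kits + bottled goods + plastic granulate + furniture crates + solar modules hits 15590 at 63 m³.
All optima have 5 shipments.

5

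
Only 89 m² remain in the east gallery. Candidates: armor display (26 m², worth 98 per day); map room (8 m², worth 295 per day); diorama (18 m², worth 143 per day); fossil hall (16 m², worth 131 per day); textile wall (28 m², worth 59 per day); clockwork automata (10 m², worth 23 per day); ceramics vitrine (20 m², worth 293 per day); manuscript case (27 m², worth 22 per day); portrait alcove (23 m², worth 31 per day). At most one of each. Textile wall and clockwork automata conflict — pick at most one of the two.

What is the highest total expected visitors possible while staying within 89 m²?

Density check — map room 36.88, ceramics vitrine 14.65, fossil hall 8.19, diorama 7.94 are the best per m².
Armor display + map room + diorama + fossil hall + ceramics vitrine uses 88 of the 89 m² and totals 960.
That's the maximum — no feasible swap from here does better than 960.

960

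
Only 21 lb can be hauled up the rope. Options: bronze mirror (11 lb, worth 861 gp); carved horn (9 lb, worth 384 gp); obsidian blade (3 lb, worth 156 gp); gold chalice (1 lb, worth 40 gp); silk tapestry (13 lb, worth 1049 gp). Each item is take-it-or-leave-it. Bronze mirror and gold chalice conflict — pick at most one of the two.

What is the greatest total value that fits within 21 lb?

Ranking by ratio (value/lb): silk tapestry 80.69, bronze mirror 78.27, obsidian blade 52.00.
Bronze mirror + carved horn uses 20 of the 21 lb and totals 1245.
Every other selection either busts 21 lb or breaks a pairing rule or fails to beat 1245.

1245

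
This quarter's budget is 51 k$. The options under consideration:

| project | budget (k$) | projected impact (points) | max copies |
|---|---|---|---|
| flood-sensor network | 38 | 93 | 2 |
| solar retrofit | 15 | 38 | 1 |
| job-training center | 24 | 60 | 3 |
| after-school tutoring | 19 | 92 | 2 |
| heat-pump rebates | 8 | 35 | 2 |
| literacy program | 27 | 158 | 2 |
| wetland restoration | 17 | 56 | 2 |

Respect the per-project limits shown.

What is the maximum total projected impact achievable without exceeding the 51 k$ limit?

250

Best packing: after-school tutoring + literacy program — 46 k$, 250 total.
Every other selection either busts 51 k$ or exceeds an availability limit or fails to beat 250.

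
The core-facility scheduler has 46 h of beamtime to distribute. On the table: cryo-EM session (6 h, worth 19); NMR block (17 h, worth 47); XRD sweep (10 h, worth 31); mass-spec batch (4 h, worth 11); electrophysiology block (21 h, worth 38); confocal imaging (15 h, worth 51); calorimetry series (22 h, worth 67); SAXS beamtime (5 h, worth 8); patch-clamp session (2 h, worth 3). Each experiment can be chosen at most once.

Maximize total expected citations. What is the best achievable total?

A density-first pass picks cryo-EM session + XRD sweep + mass-spec batch + confocal imaging + SAXS beamtime + patch-clamp session — 123 at 42 h.
Dropping cryo-EM session and SAXS beamtime and patch-clamp session frees 13 h; slotting in NMR block (17 h) lifts the total to 140 at 46 h.
An exhaustive check of the 512 subsets confirms 140.

140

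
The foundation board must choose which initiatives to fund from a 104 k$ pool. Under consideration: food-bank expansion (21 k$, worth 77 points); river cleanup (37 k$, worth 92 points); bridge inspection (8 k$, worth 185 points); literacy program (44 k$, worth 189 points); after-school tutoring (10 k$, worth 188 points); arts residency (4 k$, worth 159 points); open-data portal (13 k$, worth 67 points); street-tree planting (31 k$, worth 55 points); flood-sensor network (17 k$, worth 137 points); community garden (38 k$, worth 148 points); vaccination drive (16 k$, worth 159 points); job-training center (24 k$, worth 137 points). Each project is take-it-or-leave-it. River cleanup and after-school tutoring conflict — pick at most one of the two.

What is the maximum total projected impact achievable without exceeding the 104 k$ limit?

1042

Density check — arts residency 39.75, bridge inspection 23.12, after-school tutoring 18.80, vaccination drive 9.94 are the best per k$.
The ratio heuristic lands on bridge inspection + after-school tutoring + arts residency + open-data portal + flood-sensor network + vaccination drive + job-training center (1032) but leaves 12 k$ idle.
Replace open-data portal with food-bank expansion: the trade gains 10 net, giving 1042 at 100 k$.
Next best is bridge inspection + after-school tutoring + arts residency + open-data portal + flood-sensor network + vaccination drive + job-training center at 1032 (92 k$) — short by 10.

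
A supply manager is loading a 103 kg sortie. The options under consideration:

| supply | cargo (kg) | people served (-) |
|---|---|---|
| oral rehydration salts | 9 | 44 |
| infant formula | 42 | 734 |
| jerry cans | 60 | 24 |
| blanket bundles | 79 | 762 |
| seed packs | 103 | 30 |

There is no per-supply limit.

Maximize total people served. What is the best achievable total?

1556

Density check — infant formula 17.48, blanket bundles 9.65, oral rehydration salts 4.89, jerry cans 0.40 are the best per kg.
Best packing: 2×oral rehydration salts + 2×infant formula — 102 kg, 1556 total.
No other feasible combination exceeds 1556.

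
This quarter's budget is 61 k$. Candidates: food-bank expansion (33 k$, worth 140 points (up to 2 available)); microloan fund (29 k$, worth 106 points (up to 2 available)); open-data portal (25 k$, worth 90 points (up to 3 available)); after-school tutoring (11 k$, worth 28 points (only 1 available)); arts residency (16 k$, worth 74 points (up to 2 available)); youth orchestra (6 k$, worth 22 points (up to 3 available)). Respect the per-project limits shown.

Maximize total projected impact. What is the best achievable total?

By projected impact per k$: arts residency 4.62, food-bank expansion 4.24, youth orchestra 3.67 lead.
Greedy by ratio would take after-school tutoring + 2×arts residency + 3×youth orchestra: 61 k$ used, total 242.
Replace after-school tutoring and arts residency and youth orchestra with food-bank expansion: the trade gains 16 net, giving 258 at 61 k$.
That's the maximum — no swap from here does better than 258.

258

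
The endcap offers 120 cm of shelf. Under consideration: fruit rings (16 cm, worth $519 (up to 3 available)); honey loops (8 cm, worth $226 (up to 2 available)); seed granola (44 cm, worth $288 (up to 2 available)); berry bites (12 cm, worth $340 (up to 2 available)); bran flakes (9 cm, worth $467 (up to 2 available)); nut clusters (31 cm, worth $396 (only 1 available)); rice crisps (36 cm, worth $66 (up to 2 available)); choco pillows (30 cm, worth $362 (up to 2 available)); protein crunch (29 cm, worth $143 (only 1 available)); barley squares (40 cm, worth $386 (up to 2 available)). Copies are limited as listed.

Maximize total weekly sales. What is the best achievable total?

Density check — bran flakes 51.89, fruit rings 32.44, berry bites 28.33 are the best per cm.
3×fruit rings + 2×honey loops + 2×berry bites + 2×bran flakes uses 106 of the 120 cm and totals 3623.
The spare 14 cm is too small for any remaining product, and no exchange beats 3623.

3623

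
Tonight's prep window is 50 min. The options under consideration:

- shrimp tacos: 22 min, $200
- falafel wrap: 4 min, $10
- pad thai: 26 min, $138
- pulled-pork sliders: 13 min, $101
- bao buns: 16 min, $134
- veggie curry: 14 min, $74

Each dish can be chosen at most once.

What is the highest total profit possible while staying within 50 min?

The ratio heuristic lands on shrimp tacos + falafel wrap + bao buns (344) but leaves 8 min idle.
Dropping falafel wrap and bao buns frees 20 min; slotting in pulled-pork sliders + veggie curry (27 min) lifts the total to 375 at 49 min.
An exhaustive check of the 64 subsets confirms 375.

375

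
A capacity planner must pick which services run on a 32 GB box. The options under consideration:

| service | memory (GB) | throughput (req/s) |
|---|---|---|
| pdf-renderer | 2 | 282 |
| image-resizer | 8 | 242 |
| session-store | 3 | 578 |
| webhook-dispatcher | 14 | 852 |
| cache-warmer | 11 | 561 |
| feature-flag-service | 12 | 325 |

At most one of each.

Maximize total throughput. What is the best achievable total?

Density check — session-store 192.67, pdf-renderer 141.00, webhook-dispatcher 60.86, cache-warmer 51.00 are the best per GB.
Pdf-renderer + session-store + webhook-dispatcher + cache-warmer uses 30 of the 32 GB and totals 2273.
Next best is pdf-renderer + session-store + webhook-dispatcher + feature-flag-service at 2037 (31 GB) — short by 236.

2273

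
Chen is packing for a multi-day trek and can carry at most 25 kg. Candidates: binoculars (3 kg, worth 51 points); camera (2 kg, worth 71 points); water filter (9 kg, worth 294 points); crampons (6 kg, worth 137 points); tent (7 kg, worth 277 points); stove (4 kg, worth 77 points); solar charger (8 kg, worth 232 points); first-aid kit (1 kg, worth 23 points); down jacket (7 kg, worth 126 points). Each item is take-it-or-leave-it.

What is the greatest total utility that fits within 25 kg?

826

Density check — tent 39.57, camera 35.50, water filter 32.67 are the best per kg.
Taking the top-ratio items first gives camera + water filter + crampons + tent + first-aid kit for 802 (25 kg).
Replace camera and crampons with solar charger: the trade gains 24 net, giving 826 at 25 kg.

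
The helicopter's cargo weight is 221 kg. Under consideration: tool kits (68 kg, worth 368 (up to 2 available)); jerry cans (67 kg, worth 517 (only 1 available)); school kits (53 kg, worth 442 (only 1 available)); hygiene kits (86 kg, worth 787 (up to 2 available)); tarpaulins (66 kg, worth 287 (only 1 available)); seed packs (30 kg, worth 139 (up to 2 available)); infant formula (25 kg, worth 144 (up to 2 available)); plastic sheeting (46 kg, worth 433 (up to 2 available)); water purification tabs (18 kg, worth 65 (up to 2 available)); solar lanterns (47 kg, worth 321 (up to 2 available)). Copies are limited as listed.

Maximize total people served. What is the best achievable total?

Taking the top-ratio supplies first gives hygiene kits + infant formula + 2×plastic sheeting + water purification tabs for 1862 (221 kg).
The 89 kg tied up in infant formula and plastic sheeting and water purification tabs is better spent on hygiene kits — total rises to 2007 (218 kg).
That's the maximum — no swap from here does better than 2007.

2007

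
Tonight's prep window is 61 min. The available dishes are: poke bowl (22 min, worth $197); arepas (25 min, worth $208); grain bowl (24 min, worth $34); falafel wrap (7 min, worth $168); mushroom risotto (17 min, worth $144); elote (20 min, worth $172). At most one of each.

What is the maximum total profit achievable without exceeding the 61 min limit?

573

Filling by ratio: poke bowl + falafel wrap + elote for 537, with 12 min left unused.
The 20 min tied up in elote is better spent on arepas — total rises to 573 (54 min).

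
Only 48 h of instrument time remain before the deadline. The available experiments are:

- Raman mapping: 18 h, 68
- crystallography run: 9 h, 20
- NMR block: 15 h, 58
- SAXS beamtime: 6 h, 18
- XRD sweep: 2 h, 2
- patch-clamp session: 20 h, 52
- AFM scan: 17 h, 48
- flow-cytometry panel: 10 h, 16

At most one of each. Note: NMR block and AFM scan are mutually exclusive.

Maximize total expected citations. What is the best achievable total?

164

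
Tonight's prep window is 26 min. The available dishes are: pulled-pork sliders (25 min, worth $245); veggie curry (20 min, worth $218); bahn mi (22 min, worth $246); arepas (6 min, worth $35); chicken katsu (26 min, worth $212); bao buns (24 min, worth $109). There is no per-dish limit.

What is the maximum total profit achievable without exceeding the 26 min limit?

253

The ratio heuristic lands on bahn mi (246) but leaves 4 min idle.
Replace bahn mi with veggie curry + arepas: the trade gains 7 net, giving 253 at 26 min.
Nothing else within 26 min beats 253.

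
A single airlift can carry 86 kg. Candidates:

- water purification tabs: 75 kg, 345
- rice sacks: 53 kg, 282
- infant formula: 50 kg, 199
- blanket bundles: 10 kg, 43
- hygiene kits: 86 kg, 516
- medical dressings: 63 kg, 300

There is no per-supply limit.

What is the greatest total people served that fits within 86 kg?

Hygiene kits uses 86 of the 86 kg and totals 516.
Every other selection either busts 86 kg or fails to beat 516.

516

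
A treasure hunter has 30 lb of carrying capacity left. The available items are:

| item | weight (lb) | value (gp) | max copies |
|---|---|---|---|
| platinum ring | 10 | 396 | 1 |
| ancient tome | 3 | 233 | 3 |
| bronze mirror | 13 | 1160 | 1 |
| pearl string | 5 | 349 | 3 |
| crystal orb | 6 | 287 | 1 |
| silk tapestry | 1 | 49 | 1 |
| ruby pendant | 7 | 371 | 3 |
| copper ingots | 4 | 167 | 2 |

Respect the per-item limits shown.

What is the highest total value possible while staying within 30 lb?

2373

Greedy by ratio would take 3×ancient tome + bronze mirror + pearl string + silk tapestry: 28 lb used, total 2257.
Replace ancient tome with pearl string: the trade gains 116 net, giving 2373 at 30 lb.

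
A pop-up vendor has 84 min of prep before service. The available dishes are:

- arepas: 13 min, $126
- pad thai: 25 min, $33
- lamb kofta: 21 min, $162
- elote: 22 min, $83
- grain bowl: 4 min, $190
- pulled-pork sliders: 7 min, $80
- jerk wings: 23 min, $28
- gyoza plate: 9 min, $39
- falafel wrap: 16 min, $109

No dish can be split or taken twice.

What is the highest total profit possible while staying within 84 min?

By profit per min: grain bowl 47.50, pulled-pork sliders 11.43, arepas 9.69 lead.
Taking the top-ratio dishes first gives arepas + lamb kofta + grain bowl + pulled-pork sliders + gyoza plate + falafel wrap for 706 (70 min).
Dropping gyoza plate frees 9 min; slotting in elote (22 min) lifts the total to 750 at 83 min.
Runner-up arepas + lamb kofta + grain bowl + pulled-pork sliders + gyoza plate + falafel wrap tops out at 706.

750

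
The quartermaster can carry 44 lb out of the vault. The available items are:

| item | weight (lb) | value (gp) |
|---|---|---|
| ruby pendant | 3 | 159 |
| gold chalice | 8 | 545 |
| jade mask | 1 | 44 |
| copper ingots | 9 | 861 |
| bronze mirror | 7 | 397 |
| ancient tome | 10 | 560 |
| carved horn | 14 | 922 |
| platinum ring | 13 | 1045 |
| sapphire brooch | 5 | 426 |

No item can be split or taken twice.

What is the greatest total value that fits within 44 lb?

A density-first pass picks gold chalice + jade mask + copper ingots + bronze mirror + platinum ring + sapphire brooch — 3318 at 43 lb.
But ruby pendant + copper ingots + carved horn + platinum ring + sapphire brooch fits in 44 lb and reaches 3413.
Nothing else within 44 lb beats 3413.

3413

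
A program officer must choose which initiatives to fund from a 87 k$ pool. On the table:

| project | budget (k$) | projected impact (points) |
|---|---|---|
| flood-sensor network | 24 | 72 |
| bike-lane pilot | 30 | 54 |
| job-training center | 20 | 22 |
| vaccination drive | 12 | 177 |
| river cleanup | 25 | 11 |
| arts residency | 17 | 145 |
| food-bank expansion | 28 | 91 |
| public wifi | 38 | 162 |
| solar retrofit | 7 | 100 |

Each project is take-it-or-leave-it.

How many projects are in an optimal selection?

Optimal total is 584.
One optimal bundle: vaccination drive + arts residency + public wifi + solar retrofit (74 k$).
Any selection reaching 584 contains exactly 4 projects.

4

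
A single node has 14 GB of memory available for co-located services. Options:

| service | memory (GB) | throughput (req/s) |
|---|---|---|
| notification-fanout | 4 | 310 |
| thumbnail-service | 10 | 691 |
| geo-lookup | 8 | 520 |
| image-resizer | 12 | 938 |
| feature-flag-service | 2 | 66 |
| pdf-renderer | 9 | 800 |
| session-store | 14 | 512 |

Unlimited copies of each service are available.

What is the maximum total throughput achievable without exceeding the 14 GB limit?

1110

Taking notification-fanout + pdf-renderer: 13 GB used, 1110 in throughput.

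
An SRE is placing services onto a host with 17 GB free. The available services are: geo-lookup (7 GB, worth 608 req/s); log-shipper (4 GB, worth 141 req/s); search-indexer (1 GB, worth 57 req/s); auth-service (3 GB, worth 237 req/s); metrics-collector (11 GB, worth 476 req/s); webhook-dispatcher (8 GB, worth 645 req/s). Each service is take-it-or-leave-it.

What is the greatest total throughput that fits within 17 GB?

Taking geo-lookup + search-indexer + webhook-dispatcher: 16 GB used, 1310 in throughput.

1310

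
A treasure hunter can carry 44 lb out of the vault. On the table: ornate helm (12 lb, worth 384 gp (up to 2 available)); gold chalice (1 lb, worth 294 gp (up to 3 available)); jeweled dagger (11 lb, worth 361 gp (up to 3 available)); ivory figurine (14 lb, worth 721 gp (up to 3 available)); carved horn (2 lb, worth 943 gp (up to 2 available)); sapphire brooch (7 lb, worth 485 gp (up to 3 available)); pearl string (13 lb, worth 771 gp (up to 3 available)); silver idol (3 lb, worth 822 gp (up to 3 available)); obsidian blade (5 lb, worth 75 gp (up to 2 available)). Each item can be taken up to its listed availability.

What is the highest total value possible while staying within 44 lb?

6975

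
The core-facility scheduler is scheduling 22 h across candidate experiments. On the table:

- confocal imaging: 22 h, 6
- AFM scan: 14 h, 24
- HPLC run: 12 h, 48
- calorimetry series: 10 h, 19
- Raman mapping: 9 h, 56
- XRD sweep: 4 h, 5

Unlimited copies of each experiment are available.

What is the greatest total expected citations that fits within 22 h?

117

Taking 2×Raman mapping + XRD sweep: 22 h used, 117 in expected citations.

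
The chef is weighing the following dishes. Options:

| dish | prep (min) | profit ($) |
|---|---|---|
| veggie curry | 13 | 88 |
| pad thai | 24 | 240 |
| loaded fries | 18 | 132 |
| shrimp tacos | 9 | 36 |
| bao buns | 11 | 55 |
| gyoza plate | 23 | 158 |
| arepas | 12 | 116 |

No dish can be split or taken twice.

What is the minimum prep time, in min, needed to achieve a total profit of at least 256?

33

Need the lightest bundle worth ≥ 256.
pad thai + shrimp tacos reaches 276 using 33 min.
No combination under 33 min hits 256.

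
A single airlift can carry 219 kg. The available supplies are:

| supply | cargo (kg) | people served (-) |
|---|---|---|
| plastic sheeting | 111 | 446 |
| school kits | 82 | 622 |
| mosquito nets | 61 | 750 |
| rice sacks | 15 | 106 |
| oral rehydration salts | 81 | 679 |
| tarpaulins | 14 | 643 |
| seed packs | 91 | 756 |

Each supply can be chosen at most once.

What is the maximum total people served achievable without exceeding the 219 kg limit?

2255

Density check — tarpaulins 45.93, mosquito nets 12.30, oral rehydration salts 8.38 are the best per kg.
A density-first pass picks mosquito nets + rice sacks + oral rehydration salts + tarpaulins — 2178 at 171 kg.
Dropping oral rehydration salts frees 81 kg; slotting in seed packs (91 kg) lifts the total to 2255 at 181 kg.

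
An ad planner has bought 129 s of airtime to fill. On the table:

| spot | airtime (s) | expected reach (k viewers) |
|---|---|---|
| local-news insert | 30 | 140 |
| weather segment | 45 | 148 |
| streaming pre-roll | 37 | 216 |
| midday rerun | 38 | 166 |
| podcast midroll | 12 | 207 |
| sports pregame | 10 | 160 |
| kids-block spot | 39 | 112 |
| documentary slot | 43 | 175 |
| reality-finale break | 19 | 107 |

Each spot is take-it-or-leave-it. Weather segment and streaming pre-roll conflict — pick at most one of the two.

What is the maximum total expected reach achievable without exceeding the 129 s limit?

889

By expected reach per s: podcast midroll 17.25, sports pregame 16.00, streaming pre-roll 5.84, reality-finale break 5.63 lead.
The ratio heuristic lands on local-news insert + streaming pre-roll + podcast midroll + sports pregame + reality-finale break (830) but leaves 21 s idle.
Replace reality-finale break with midday rerun: the trade gains 59 net, giving 889 at 127 s.
The spare 2 s is too small for any remaining spot, and no feasible exchange beats 889.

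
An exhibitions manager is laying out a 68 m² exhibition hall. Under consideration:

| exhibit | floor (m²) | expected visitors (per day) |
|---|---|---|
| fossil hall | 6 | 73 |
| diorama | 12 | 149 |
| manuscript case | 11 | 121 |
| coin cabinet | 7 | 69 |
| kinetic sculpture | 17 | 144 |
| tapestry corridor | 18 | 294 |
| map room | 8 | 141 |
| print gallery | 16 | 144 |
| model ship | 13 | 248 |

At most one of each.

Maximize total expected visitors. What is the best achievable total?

1026

The ratio ordering already packs tightly: fossil hall + diorama + manuscript case + tapestry corridor + map room + model ship, 68 m², 1026.
Next best is diorama + kinetic sculpture + tapestry corridor + map room + model ship at 976 (68 m²) — short by 50.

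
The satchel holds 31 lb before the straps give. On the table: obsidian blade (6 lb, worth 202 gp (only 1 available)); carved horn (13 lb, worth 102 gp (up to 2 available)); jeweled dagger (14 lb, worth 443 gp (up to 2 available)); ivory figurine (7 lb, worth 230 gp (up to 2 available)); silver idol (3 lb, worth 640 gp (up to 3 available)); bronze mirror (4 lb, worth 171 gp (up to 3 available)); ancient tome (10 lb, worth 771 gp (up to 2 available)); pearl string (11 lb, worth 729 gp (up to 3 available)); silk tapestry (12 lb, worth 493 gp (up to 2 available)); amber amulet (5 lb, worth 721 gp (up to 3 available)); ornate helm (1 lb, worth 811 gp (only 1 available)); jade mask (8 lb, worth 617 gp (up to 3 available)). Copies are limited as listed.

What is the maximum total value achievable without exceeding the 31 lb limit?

5096

By value per lb: ornate helm 811.00, silver idol 213.33, amber amulet 144.20, jade mask 77.12 lead.
Greedy by ratio would take 3×silver idol + bronze mirror + 3×amber amulet + ornate helm: 29 lb used, total 5065.
Replace bronze mirror with obsidian blade: the trade gains 31 net, giving 5096 at 31 lb.
That's the maximum — no swap from here does better than 5096.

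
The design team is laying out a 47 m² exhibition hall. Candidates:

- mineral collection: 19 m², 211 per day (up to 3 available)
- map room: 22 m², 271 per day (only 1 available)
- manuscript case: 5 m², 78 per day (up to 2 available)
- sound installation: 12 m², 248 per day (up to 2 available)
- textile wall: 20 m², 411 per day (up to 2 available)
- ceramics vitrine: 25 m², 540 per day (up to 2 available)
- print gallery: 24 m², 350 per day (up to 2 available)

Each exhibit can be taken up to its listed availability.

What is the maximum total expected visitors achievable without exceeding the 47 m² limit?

951

By expected visitors per m²: ceramics vitrine 21.60, sound installation 20.67, textile wall 20.55 lead.
Greedy by ratio would take 2×manuscript case + sound installation + ceramics vitrine: 47 m² used, total 944.
Dropping 2×manuscript case and sound installation frees 22 m²; slotting in textile wall (20 m²) lifts the total to 951 at 45 m².
Nothing else within 47 m² beats 951.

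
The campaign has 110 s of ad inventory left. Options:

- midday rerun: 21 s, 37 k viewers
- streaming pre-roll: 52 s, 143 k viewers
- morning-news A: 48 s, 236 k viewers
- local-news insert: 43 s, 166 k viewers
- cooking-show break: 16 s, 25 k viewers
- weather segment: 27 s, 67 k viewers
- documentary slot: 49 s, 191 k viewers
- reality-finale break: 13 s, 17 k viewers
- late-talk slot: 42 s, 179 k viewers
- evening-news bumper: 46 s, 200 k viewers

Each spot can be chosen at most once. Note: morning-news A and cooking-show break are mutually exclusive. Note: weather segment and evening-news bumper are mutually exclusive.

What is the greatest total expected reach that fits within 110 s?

Taking morning-news A + reality-finale break + evening-news bumper: 107 s used, 453 in expected reach.
Next best is morning-news A + documentary slot + reality-finale break at 444 (110 s) — short by 9.

453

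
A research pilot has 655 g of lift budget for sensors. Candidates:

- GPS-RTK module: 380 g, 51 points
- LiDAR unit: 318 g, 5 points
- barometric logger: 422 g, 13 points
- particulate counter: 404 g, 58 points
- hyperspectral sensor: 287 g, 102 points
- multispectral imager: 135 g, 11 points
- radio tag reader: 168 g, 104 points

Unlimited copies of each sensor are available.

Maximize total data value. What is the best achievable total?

323

Density check — radio tag reader 0.62, hyperspectral sensor 0.36, particulate counter 0.14 are the best per g.
Taking multispectral imager + 3×radio tag reader: 639 g used, 323 in data value.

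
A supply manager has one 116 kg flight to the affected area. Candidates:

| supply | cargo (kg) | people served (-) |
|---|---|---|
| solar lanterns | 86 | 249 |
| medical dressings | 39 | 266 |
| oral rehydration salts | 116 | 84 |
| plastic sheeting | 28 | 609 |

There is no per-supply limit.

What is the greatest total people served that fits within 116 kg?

Ranking by ratio (people served/kg): plastic sheeting 21.75, medical dressings 6.82, solar lanterns 2.90.
Best packing: 4×plastic sheeting — 112 kg, 2436 total.

2436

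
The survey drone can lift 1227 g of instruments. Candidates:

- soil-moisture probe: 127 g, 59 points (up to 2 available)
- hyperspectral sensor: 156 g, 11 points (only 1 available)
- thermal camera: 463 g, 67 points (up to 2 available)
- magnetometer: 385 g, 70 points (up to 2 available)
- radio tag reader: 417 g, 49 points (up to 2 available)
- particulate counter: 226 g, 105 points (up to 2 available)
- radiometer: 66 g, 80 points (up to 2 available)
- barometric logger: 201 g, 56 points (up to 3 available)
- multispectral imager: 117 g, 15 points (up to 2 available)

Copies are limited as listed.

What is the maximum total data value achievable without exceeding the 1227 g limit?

559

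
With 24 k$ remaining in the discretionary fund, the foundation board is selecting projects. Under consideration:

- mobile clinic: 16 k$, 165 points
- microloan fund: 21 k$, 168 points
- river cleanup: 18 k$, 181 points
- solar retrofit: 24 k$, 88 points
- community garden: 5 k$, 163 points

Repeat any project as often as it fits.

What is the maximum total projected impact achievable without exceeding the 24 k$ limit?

Best packing: 4×community garden — 20 k$, 652 total.

652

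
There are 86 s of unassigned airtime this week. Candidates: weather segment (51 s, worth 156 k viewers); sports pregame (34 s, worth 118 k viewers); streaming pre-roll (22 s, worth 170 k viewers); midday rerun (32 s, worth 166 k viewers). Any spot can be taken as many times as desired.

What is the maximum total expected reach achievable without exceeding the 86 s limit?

The ratio ordering already packs tightly: 3×streaming pre-roll, 66 s, 510.
The spare 20 s is too small for any remaining spot, and no exchange beats 510.

510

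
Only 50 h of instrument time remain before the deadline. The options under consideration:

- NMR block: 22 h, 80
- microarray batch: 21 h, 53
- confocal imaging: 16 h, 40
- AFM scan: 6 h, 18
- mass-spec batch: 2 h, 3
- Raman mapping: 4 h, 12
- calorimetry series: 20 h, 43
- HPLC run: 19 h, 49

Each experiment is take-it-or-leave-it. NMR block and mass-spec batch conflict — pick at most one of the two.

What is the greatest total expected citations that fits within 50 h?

NMR block + microarray batch + AFM scan uses 49 of the 50 h and totals 151.
The closest alternative, NMR block + confocal imaging + AFM scan + Raman mapping, reaches only 150.

151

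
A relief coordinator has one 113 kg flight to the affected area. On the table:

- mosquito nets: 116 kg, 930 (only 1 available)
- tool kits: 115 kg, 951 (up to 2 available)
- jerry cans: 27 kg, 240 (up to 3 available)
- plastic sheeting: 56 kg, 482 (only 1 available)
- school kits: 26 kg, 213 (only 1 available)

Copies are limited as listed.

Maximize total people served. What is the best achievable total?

A density-first pass picks 3×jerry cans + school kits — 933 at 107 kg.
Dropping jerry cans and school kits frees 53 kg; slotting in plastic sheeting (56 kg) lifts the total to 962 at 110 kg.
Nothing else within 113 kg beats 962.

962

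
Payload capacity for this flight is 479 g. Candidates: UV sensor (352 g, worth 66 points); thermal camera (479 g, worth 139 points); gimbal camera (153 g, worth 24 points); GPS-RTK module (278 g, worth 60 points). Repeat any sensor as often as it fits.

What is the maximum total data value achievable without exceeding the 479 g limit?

139

Best packing: thermal camera — 479 g, 139 total.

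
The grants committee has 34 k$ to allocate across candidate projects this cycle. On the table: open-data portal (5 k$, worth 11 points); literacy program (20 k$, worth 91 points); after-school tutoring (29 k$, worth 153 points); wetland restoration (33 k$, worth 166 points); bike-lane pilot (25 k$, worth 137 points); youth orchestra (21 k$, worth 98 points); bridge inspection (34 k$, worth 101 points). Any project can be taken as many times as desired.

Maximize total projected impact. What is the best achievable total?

Greedy by ratio would take open-data portal + bike-lane pilot: 30 k$ used, total 148.
Dropping open-data portal and bike-lane pilot frees 30 k$; slotting in wetland restoration (33 k$) lifts the total to 166 at 33 k$.
No other feasible combination exceeds 166.

166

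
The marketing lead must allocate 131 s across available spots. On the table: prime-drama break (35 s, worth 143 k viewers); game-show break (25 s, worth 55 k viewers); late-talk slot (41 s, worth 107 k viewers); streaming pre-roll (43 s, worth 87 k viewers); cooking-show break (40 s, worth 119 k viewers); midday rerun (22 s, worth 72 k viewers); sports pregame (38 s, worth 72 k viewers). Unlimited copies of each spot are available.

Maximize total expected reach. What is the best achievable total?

The ratio ordering already packs tightly: 3×prime-drama break + midday rerun, 127 s, 501.
That's the maximum — no swap from here does better than 501.

501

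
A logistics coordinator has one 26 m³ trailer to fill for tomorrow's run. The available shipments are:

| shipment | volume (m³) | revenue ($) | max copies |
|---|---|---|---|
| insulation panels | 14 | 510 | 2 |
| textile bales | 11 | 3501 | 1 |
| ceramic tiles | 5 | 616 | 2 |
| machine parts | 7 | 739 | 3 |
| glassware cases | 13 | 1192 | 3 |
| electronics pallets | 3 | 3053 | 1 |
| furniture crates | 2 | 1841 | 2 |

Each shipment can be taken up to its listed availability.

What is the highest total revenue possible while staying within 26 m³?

10975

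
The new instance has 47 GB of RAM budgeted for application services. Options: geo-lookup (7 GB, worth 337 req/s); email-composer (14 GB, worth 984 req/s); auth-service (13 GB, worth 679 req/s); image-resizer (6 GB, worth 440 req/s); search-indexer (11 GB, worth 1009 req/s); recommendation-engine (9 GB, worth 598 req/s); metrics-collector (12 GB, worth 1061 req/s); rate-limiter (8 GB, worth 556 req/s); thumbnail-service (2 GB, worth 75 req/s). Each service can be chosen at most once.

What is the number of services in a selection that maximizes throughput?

5

The maximum throughput within 47 GB is 3685.
For example email-composer + search-indexer + metrics-collector + rate-limiter + thumbnail-service achieves it, using 47 GB.
Every optimal selection uses 5 services.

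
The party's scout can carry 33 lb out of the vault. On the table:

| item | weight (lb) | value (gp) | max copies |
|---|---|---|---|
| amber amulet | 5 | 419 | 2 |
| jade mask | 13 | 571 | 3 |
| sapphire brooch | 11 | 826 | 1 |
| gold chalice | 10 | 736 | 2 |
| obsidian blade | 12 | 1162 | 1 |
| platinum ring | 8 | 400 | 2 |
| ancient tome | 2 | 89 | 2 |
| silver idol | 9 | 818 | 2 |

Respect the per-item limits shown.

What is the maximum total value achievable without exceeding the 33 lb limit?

2907

Filling by ratio: obsidian blade + ancient tome + 2×silver idol for 2887, with 1 lb left unused.
Replace silver idol with 2×amber amulet: the trade gains 20 net, giving 2907 at 33 lb.
Every other selection either busts 33 lb or exceeds an availability limit or fails to beat 2907.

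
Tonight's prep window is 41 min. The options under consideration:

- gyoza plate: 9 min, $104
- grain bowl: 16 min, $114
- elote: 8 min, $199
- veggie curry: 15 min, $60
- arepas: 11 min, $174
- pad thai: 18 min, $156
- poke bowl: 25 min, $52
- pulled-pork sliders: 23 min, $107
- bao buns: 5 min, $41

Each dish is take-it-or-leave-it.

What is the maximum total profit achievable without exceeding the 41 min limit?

529

By profit per min: elote 24.88, arepas 15.82, gyoza plate 11.56, pad thai 8.67 lead.
Filling by ratio: gyoza plate + elote + arepas + bao buns for 518, with 8 min left unused.
The 14 min tied up in gyoza plate and bao buns is better spent on pad thai — total rises to 529 (37 min).
The spare 4 min is too small for any remaining dish, and no exchange beats 529.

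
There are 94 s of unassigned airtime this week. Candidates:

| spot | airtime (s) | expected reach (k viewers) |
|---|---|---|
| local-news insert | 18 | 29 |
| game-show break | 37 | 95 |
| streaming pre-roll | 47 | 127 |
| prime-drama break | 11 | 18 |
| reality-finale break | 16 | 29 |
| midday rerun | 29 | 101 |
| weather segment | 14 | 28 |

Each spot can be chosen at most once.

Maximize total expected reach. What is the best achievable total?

Taking the top-ratio spots first gives streaming pre-roll + midday rerun + weather segment for 256 (90 s).
Replace weather segment with local-news insert: the trade gains 1 net, giving 257 at 94 s.

257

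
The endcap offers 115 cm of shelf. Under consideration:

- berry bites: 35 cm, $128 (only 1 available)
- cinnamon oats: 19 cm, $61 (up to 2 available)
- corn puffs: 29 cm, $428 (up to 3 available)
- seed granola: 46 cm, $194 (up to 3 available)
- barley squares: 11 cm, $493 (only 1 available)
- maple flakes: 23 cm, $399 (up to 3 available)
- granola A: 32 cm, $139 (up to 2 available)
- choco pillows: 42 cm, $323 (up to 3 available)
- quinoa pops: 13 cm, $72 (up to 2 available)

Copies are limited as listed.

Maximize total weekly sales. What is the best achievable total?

2147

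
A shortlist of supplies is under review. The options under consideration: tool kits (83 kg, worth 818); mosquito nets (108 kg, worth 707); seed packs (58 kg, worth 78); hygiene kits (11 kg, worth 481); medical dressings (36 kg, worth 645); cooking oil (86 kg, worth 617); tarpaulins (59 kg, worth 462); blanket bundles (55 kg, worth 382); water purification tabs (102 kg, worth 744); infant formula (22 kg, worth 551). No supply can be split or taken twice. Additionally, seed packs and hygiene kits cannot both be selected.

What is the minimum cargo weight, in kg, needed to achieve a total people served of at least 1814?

Need the lightest bundle worth ≥ 1814.
tool kits + hygiene kits + infant formula reaches 1850 using 116 kg.
Below 116 kg the best achievable stays under 1814.

116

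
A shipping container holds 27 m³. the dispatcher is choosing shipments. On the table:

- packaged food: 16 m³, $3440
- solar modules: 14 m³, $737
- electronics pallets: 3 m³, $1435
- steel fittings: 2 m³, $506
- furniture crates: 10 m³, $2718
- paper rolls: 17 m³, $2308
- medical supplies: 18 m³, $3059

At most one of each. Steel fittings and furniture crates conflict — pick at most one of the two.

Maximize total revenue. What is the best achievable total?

6158

Taking packaged food + furniture crates: 26 m³ used, 6158 in revenue.
Nothing else feasible within 27 m³ beats 6158.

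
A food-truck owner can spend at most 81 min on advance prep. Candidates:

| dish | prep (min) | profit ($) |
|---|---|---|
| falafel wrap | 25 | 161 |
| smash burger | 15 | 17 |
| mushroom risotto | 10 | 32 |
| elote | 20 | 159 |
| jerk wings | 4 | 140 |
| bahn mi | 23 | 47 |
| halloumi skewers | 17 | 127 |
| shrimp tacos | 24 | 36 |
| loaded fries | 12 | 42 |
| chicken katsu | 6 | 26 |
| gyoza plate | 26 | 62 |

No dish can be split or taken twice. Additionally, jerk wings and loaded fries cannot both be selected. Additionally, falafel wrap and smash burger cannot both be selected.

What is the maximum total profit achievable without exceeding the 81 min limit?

619

Filling by ratio: falafel wrap + elote + jerk wings + halloumi skewers + chicken katsu for 613, with 9 min left unused.
Replace chicken katsu with mushroom risotto: the trade gains 6 net, giving 619 at 76 min.
No other feasible combination exceeds 619.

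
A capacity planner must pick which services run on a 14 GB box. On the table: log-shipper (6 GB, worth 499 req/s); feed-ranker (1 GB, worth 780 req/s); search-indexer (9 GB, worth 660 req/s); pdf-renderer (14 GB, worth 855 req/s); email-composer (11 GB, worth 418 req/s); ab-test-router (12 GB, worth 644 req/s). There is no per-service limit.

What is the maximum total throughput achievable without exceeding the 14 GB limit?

10920

Ranking by ratio (throughput/GB): feed-ranker 780.00, log-shipper 83.17, search-indexer 73.33, pdf-renderer 61.07.
Best packing: 14×feed-ranker — 14 GB, 10920 total.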